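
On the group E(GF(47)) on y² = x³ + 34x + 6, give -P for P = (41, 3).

(41, 44)

-(41, 3) = (41, -3 mod 47) = (41, 44).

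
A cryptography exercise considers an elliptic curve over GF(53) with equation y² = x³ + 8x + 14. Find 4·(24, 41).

Write G = (24, 41).
Repeated addition: build up to 4G.
2G: tangent at (24, 41): λ = (3·24² + 8)/(2·41) ≡ 40/29. 29⁻¹ ≡ 11 (mod 53) since 29·11 = 319 ≡ 1, so λ ≡ 40·11 ≡ 16.
  x = λ² - 24 - 24 = 256 - 48 ≡ 49; y = λ·(24 - 49) - 41 ≡ 36. → (49, 36)
3G: (49, 36) + (24, 41). λ = (41 - 36)/(24 - 49) ≡ 5/28 mod 53. 28⁻¹ ≡ 36 (mod 53), so λ ≡ 21.
  x = λ² - 49 - 24 = 441 - 73 ≡ 50; y = λ·(49 - 50) - 36 ≡ 49. → (50, 49)
4G: (50, 49) + (24, 41). λ = (41 - 49)/(24 - 50) ≡ 45/27 mod 53. 27⁻¹ ≡ 2 (mod 53), so λ ≡ 37.
  x = λ² - 50 - 24 = 1369 - 74 ≡ 23; y = λ·(50 - 23) - 49 ≡ 49. → (23, 49)

(23, 49)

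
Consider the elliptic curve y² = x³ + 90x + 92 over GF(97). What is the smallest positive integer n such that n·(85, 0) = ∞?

2P: (85, 0) + (85, 0): same x and y₁ ≡ -y₂, so the sum is ∞.
2P = ∞, so the order is 2.

2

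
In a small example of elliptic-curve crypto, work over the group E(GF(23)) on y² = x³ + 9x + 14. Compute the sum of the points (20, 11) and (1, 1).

(20, 11) + (1, 1). λ = (1 - 11)/(1 - 20) ≡ 13/4 mod 23. 4⁻¹ ≡ 6 (mod 23), so λ ≡ 9.
  x = λ² - 20 - 1 = 81 - 21 ≡ 14; y = λ·(20 - 14) - 11 ≡ 20. → (14, 20)

(14, 20)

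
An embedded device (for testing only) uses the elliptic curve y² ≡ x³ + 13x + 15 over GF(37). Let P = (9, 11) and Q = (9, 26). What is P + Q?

O

The two points share x = 9 and their y-coordinates satisfy 11 + 26 ≡ 0 (mod 37), so they are inverses. Their sum is the point at infinity.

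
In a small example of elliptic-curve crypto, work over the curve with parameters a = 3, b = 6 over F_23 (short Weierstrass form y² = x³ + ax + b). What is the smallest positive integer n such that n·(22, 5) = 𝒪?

2P: tangent at (22, 5): λ = (3·22² + 3)/(2·5) ≡ 6/10. 10⁻¹ ≡ 7 (mod 23), so λ ≡ 6·7 ≡ 19.
  x = λ² - 22 - 22 = 361 - 44 ≡ 18; y = λ·(22 - 18) - 5 ≡ 2. → (18, 2)
3P: (18, 2) + (22, 5). λ = (5 - 2)/(22 - 18) ≡ 3/4 mod 23. 4⁻¹ ≡ 6 (mod 23), so λ ≡ 18.
  x = λ² - 18 - 22 = 324 - 40 ≡ 8; y = λ·(18 - 8) - 2 ≡ 17. → (8, 17)
4P: (8, 17) + (22, 5). λ = (5 - 17)/(22 - 8) ≡ 11/14 mod 23. 14⁻¹ ≡ 5 (mod 23) since 14·5 = 70 ≡ 1, so λ ≡ 9.
  x = λ² - 8 - 22 = 81 - 30 ≡ 5; y = λ·(8 - 5) - 17 ≡ 10. → (5, 10)
5P: (5, 10) + (22, 5). λ = (5 - 10)/(22 - 5) ≡ 18/17 mod 23. 17⁻¹ ≡ 19 (mod 23), so λ ≡ 20.
  x = λ² - 5 - 22 = 400 - 27 ≡ 5; y = λ·(5 - 5) - 10 ≡ 13. → (5, 13)
6P: (5, 13) + (22, 5). λ = (5 - 13)/(22 - 5) ≡ 15/17 mod 23. 17⁻¹ ≡ 19 (mod 23) since 17·19 = 323 ≡ 1, so λ ≡ 9.
  x = λ² - 5 - 22 = 81 - 27 ≡ 8; y = λ·(5 - 8) - 13 ≡ 6. → (8, 6)
7P: (8, 6) + (22, 5). λ = (5 - 6)/(22 - 8) ≡ 22/14 mod 23. 14⁻¹ ≡ 5 (mod 23) since 14·5 = 70 ≡ 1, so λ ≡ 18.
  x = λ² - 8 - 22 = 324 - 30 ≡ 18; y = λ·(8 - 18) - 6 ≡ 21. → (18, 21)
8P: (18, 21) + (22, 5). λ = (5 - 21)/(22 - 18) ≡ 7/4 mod 23. 4⁻¹ ≡ 6 (mod 23), so λ ≡ 19.
  x = λ² - 18 - 22 = 361 - 40 ≡ 22; y = λ·(18 - 22) - 21 ≡ 18. → (22, 18)
9P: (22, 18) + (22, 5): same x and y₁ ≡ -y₂, so the sum is 𝒪.
9P = 𝒪, so the order is 9.

9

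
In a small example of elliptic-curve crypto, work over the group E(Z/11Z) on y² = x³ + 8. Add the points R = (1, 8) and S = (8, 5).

(1, 8) + (8, 5). λ = (5 - 8)/(8 - 1) ≡ 8/7 mod 11. 7⁻¹ ≡ 8 (mod 11), so λ ≡ 9.
  x = λ² - 1 - 8 = 81 - 9 ≡ 6; y = λ·(1 - 6) - 8 ≡ 2. → (6, 2)

(6, 2)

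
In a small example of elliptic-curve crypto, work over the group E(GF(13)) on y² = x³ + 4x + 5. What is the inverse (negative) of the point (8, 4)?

(8, 9)

-(8, 4) = (8, -4 mod 13) = (8, 9).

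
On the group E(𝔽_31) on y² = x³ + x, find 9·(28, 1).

(10, 24)

Write Q = (28, 1).
Double-and-add on 9 = (1001)₂. Start with Q = (28, 1) for the leading 1-bit.
double: tangent at (28, 1): λ = (3·28² + 1)/(2·1) ≡ 28/2. 2⁻¹ ≡ 16 (mod 31), so λ ≡ 28·16 ≡ 14.
  x = λ² - 28 - 28 = 196 - 56 ≡ 16; y = λ·(28 - 16) - 1 ≡ 12. → (16, 12)
double: tangent at (16, 12): λ = (3·16² + 1)/(2·12) ≡ 25/24. 24⁻¹ ≡ 22 (mod 31), so λ ≡ 25·22 ≡ 23.
  x = λ² - 16 - 16 = 529 - 32 ≡ 1; y = λ·(16 - 1) - 12 ≡ 23. → (1, 23)
double: tangent at (1, 23): λ = (3·1² + 1)/(2·23) ≡ 4/15. 15⁻¹ ≡ 29 (mod 31), so λ ≡ 4·29 ≡ 23.
  x = λ² - 1 - 1 = 529 - 2 ≡ 0; y = λ·(1 - 0) - 23 ≡ 0. → (0, 0)
add Q: (0, 0) + (28, 1). λ = (1 - 0)/(28 - 0) ≡ 1/28 mod 31. 28⁻¹ ≡ 10 (mod 31), so λ ≡ 10.
  x = λ² - 0 - 28 = 100 - 28 ≡ 10; y = λ·(0 - 10) - 0 ≡ 24. → (10, 24)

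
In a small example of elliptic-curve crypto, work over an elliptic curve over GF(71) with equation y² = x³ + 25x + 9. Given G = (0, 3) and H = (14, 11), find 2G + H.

First 2G:
Repeated addition: build up to 2G.
2G: tangent at (0, 3): λ = (3·0² + 25)/(2·3) ≡ 25/6. 6⁻¹ ≡ 12 (mod 71) since 6·12 = 72 ≡ 1, so λ ≡ 25·12 ≡ 16.
  x = λ² - 0 - 0 = 256 - 0 ≡ 43; y = λ·(0 - 43) - 3 ≡ 19. → (43, 19)
2G = (43, 19).
Finally 2G + H:
(43, 19) + (14, 11). λ = (11 - 19)/(14 - 43) ≡ 63/42 mod 71. 42⁻¹ ≡ 22 (mod 71) since 42·22 = 924 ≡ 1, so λ ≡ 37.
  x = λ² - 43 - 14 = 1369 - 57 ≡ 34; y = λ·(43 - 34) - 19 ≡ 30. → (34, 30)

(34, 30)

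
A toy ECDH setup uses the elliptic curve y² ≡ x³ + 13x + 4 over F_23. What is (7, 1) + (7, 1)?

tangent at (7, 1): λ = (3·7² + 13)/(2·1) ≡ 22/2. 2⁻¹ ≡ 12 (mod 23), so λ ≡ 22·12 ≡ 11.
  x = λ² - 7 - 7 = 121 - 14 ≡ 15; y = λ·(7 - 15) - 1 ≡ 3. → (15, 3)

(15, 3)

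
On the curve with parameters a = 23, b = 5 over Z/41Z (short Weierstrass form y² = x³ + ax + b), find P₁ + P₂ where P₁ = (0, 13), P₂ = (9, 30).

(30, 26)

(0, 13) + (9, 30). λ = (30 - 13)/(9 - 0) ≡ 17/9 mod 41. 9⁻¹ ≡ 32 (mod 41), so λ ≡ 11.
  x = λ² - 0 - 9 = 121 - 9 ≡ 30; y = λ·(0 - 30) - 13 ≡ 26. → (30, 26)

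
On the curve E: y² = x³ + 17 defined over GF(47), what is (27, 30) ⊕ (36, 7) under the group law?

(12, 10)

(27, 30) + (36, 7). λ = (7 - 30)/(36 - 27) ≡ 24/9 mod 47. 9⁻¹ ≡ 21 (mod 47), so λ ≡ 34.
  x = λ² - 27 - 36 = 1156 - 63 ≡ 12; y = λ·(27 - 12) - 30 ≡ 10. → (12, 10)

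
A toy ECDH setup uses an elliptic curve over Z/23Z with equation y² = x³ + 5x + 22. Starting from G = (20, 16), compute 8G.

Double-and-add on 8 = (1000)₂. Start with G = (20, 16) for the leading 1-bit.
double: tangent at (20, 16): λ = (3·20² + 5)/(2·16) ≡ 9/9. 9⁻¹ ≡ 18 (mod 23), so λ ≡ 9·18 ≡ 1.
  x = λ² - 20 - 20 = 1 - 40 ≡ 7; y = λ·(20 - 7) - 16 ≡ 20. → (7, 20)
double: tangent at (7, 20): λ = (3·7² + 5)/(2·20) ≡ 14/17. 17⁻¹ ≡ 19 (mod 23), so λ ≡ 14·19 ≡ 13.
  x = λ² - 7 - 7 = 169 - 14 ≡ 17; y = λ·(7 - 17) - 20 ≡ 11. → (17, 11)
double: tangent at (17, 11): λ = (3·17² + 5)/(2·11) ≡ 21/22. 22⁻¹ ≡ 22 (mod 23) since 22·22 = 484 ≡ 1, so λ ≡ 21·22 ≡ 2.
  x = λ² - 17 - 17 = 4 - 34 ≡ 16; y = λ·(17 - 16) - 11 ≡ 14. → (16, 14)

(16, 14)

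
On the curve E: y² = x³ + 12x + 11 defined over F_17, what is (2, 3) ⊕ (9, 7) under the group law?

(15, 9)

(2, 3) + (9, 7). λ = (7 - 3)/(9 - 2) ≡ 4/7 mod 17. 7⁻¹ ≡ 5 (mod 17) since 7·5 = 35 ≡ 1, so λ ≡ 3.
  x = λ² - 2 - 9 = 9 - 11 ≡ 15; y = λ·(2 - 15) - 3 ≡ 9. → (15, 9)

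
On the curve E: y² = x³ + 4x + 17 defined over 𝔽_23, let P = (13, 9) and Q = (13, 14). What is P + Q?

The two points share x = 13 and their y-coordinates satisfy 9 + 14 ≡ 0 (mod 23), so they are inverses. Their sum is ∞.

O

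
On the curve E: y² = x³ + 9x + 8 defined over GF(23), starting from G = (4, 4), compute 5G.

(12, 2)

Double-and-add on 5 = (101)₂. Start with G = (4, 4) for the leading 1-bit.
double: tangent at (4, 4): λ = (3·4² + 9)/(2·4) ≡ 11/8. 8⁻¹ ≡ 3 (mod 23) since 8·3 = 24 ≡ 1, so λ ≡ 11·3 ≡ 10.
  x = λ² - 4 - 4 = 100 - 8 ≡ 0; y = λ·(4 - 0) - 4 ≡ 13. → (0, 13)
double: tangent at (0, 13): λ = (3·0² + 9)/(2·13) ≡ 9/3. 3⁻¹ ≡ 8 (mod 23), so λ ≡ 9·8 ≡ 3.
  x = λ² - 0 - 0 = 9 - 0 ≡ 9; y = λ·(0 - 9) - 13 ≡ 6. → (9, 6)
add G: (9, 6) + (4, 4). λ = (4 - 6)/(4 - 9) ≡ 21/18 mod 23. 18⁻¹ ≡ 9 (mod 23) since 18·9 = 162 ≡ 1, so λ ≡ 5.
  x = λ² - 9 - 4 = 25 - 13 ≡ 12; y = λ·(9 - 12) - 6 ≡ 2. → (12, 2)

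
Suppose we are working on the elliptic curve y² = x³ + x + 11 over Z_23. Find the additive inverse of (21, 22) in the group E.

(21, 1)

-(21, 22) = (21, -22 mod 23) = (21, 1).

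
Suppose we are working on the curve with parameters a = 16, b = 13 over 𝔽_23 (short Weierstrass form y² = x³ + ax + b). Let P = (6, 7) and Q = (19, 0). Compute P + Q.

(7, 13)

(6, 7) + (19, 0). λ = (0 - 7)/(19 - 6) ≡ 16/13 mod 23. 13⁻¹ ≡ 16 (mod 23), so λ ≡ 3.
  x = λ² - 6 - 19 = 9 - 25 ≡ 7; y = λ·(6 - 7) - 7 ≡ 13. → (7, 13)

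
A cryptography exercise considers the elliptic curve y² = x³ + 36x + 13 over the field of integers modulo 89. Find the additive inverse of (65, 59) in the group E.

-(65, 59) = (65, -59 mod 89) = (65, 30).

(65, 30)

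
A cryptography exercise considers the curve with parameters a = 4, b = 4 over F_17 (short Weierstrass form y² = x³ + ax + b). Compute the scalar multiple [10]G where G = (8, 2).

Double-and-add on 10 = (1010)₂. Start with G = (8, 2) for the leading 1-bit.
double: tangent at (8, 2): λ = (3·8² + 4)/(2·2) ≡ 9/4. 4⁻¹ ≡ 13 (mod 17) since 4·13 = 52 ≡ 1, so λ ≡ 9·13 ≡ 15.
  x = λ² - 8 - 8 = 225 - 16 ≡ 5; y = λ·(8 - 5) - 2 ≡ 9. → (5, 9)
double: tangent at (5, 9): λ = (3·5² + 4)/(2·9) ≡ 11/1. 1⁻¹ ≡ 1 (mod 17), so λ ≡ 11·1 ≡ 11.
  x = λ² - 5 - 5 = 121 - 10 ≡ 9; y = λ·(5 - 9) - 9 ≡ 15. → (9, 15)
add G: (9, 15) + (8, 2). λ = (2 - 15)/(8 - 9) ≡ 4/16 mod 17. 16⁻¹ ≡ 16 (mod 17), so λ ≡ 13.
  x = λ² - 9 - 8 = 169 - 17 ≡ 16; y = λ·(9 - 16) - 15 ≡ 13. → (16, 13)
double: tangent at (16, 13): λ = (3·16² + 4)/(2·13) ≡ 7/9. 9⁻¹ ≡ 2 (mod 17) since 9·2 = 18 ≡ 1, so λ ≡ 7·2 ≡ 14.
  x = λ² - 16 - 16 = 196 - 32 ≡ 11; y = λ·(16 - 11) - 13 ≡ 6. → (11, 6)

(11, 6)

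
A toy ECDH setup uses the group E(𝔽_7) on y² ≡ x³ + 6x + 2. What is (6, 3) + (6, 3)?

(6, 4)

tangent at (6, 3): λ = (3·6² + 6)/(2·3) ≡ 2/6. 6⁻¹ ≡ 6 (mod 7) since 6·6 = 36 ≡ 1, so λ ≡ 2·6 ≡ 5.
  x = λ² - 6 - 6 = 25 - 12 ≡ 6; y = λ·(6 - 6) - 3 ≡ 4. → (6, 4)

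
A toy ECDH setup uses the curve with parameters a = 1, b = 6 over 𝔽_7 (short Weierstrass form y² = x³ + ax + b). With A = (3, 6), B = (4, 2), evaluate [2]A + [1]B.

First 2A:
Repeated addition: build up to 2A.
2A: tangent at (3, 6): λ = (3·3² + 1)/(2·6) ≡ 0/5. 5⁻¹ ≡ 3 (mod 7), so λ ≡ 0·3 ≡ 0.
  x = λ² - 3 - 3 = 0 - 6 ≡ 1; y = λ·(3 - 1) - 6 ≡ 1. → (1, 1)
2A = (1, 1).
Finally 2A + B:
(1, 1) + (4, 2). λ = (2 - 1)/(4 - 1) ≡ 1/3 mod 7. 3⁻¹ ≡ 5 (mod 7) since 3·5 = 15 ≡ 1, so λ ≡ 5.
  x = λ² - 1 - 4 = 25 - 5 ≡ 6; y = λ·(1 - 6) - 1 ≡ 2. → (6, 2)

(6, 2)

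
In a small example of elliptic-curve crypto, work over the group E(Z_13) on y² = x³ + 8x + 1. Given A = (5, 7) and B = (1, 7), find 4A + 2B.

First 4A:
Repeated addition: build up to 4A.
2A: tangent at (5, 7): λ = (3·5² + 8)/(2·7) ≡ 5/1. 1⁻¹ ≡ 1 (mod 13), so λ ≡ 5·1 ≡ 5.
  x = λ² - 5 - 5 = 25 - 10 ≡ 2; y = λ·(5 - 2) - 7 ≡ 8. → (2, 8)
3A: (2, 8) + (5, 7). λ = (7 - 8)/(5 - 2) ≡ 12/3 mod 13. 3⁻¹ ≡ 9 (mod 13), so λ ≡ 4.
  x = λ² - 2 - 5 = 16 - 7 ≡ 9; y = λ·(2 - 9) - 8 ≡ 3. → (9, 3)
4A: (9, 3) + (5, 7). λ = (7 - 3)/(5 - 9) ≡ 4/9 mod 13. 9⁻¹ ≡ 3 (mod 13) since 9·3 = 27 ≡ 1, so λ ≡ 12.
  x = λ² - 9 - 5 = 144 - 14 ≡ 0; y = λ·(9 - 0) - 3 ≡ 1. → (0, 1)
4A = (0, 1).
Next 2B:
Repeated addition: build up to 2B.
2B: tangent at (1, 7): λ = (3·1² + 8)/(2·7) ≡ 11/1. 1⁻¹ ≡ 1 (mod 13) since 1·1 = 1 ≡ 1, so λ ≡ 11·1 ≡ 11.
  x = λ² - 1 - 1 = 121 - 2 ≡ 2; y = λ·(1 - 2) - 7 ≡ 8. → (2, 8)
2B = (2, 8).
Finally 4A + 2B:
(0, 1) + (2, 8). λ = (8 - 1)/(2 - 0) ≡ 7/2 mod 13. 2⁻¹ ≡ 7 (mod 13), so λ ≡ 10.
  x = λ² - 0 - 2 = 100 - 2 ≡ 7; y = λ·(0 - 7) - 1 ≡ 7. → (7, 7)

(7, 7)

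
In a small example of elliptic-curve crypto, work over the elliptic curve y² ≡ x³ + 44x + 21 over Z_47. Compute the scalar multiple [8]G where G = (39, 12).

Double-and-add on 8 = (1000)₂. Start with G = (39, 12) for the leading 1-bit.
double: tangent at (39, 12): λ = (3·39² + 44)/(2·12) ≡ 1/24. 24⁻¹ ≡ 2 (mod 47) since 24·2 = 48 ≡ 1, so λ ≡ 1·2 ≡ 2.
  x = λ² - 39 - 39 = 4 - 78 ≡ 20; y = λ·(39 - 20) - 12 ≡ 26. → (20, 26)
double: tangent at (20, 26): λ = (3·20² + 44)/(2·26) ≡ 22/5. 5⁻¹ ≡ 19 (mod 47), so λ ≡ 22·19 ≡ 42.
  x = λ² - 20 - 20 = 1764 - 40 ≡ 32; y = λ·(20 - 32) - 26 ≡ 34. → (32, 34)
double: tangent at (32, 34): λ = (3·32² + 44)/(2·34) ≡ 14/21. 21⁻¹ ≡ 9 (mod 47), so λ ≡ 14·9 ≡ 32.
  x = λ² - 32 - 32 = 1024 - 64 ≡ 20; y = λ·(32 - 20) - 34 ≡ 21. → (20, 21)

(20, 21)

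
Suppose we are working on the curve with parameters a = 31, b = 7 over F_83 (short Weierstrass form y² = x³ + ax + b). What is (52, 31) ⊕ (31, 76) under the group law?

(52, 31) + (31, 76). λ = (76 - 31)/(31 - 52) ≡ 45/62 mod 83. 62⁻¹ ≡ 79 (mod 83), so λ ≡ 69.
  x = λ² - 52 - 31 = 4761 - 83 ≡ 30; y = λ·(52 - 30) - 31 ≡ 76. → (30, 76)

(30, 76)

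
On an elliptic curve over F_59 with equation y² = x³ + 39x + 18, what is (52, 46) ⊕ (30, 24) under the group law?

(37, 28)

(52, 46) + (30, 24). λ = (24 - 46)/(30 - 52) ≡ 37/37 mod 59. 37⁻¹ ≡ 8 (mod 59), so λ ≡ 1.
  x = λ² - 52 - 30 = 1 - 82 ≡ 37; y = λ·(52 - 37) - 46 ≡ 28. → (37, 28)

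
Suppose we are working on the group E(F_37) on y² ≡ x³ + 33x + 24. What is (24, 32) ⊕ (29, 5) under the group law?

(24, 32) + (29, 5). λ = (5 - 32)/(29 - 24) ≡ 10/5 mod 37. 5⁻¹ ≡ 15 (mod 37) since 5·15 = 75 ≡ 1, so λ ≡ 2.
  x = λ² - 24 - 29 = 4 - 53 ≡ 25; y = λ·(24 - 25) - 32 ≡ 3. → (25, 3)

(25, 3)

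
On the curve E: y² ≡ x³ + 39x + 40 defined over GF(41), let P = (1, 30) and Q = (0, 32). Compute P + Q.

(1, 30) + (0, 32). λ = (32 - 30)/(0 - 1) ≡ 2/40 mod 41. 40⁻¹ ≡ 40 (mod 41) since 40·40 = 1600 ≡ 1, so λ ≡ 39.
  x = λ² - 1 - 0 = 1521 - 1 ≡ 3; y = λ·(1 - 3) - 30 ≡ 15. → (3, 15)

(3, 15)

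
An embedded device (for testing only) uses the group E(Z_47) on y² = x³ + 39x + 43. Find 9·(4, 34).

Write Q = (4, 34).
Repeated addition: build up to 9Q.
2Q: tangent at (4, 34): λ = (3·4² + 39)/(2·34) ≡ 40/21. 21⁻¹ ≡ 9 (mod 47), so λ ≡ 40·9 ≡ 31.
  x = λ² - 4 - 4 = 961 - 8 ≡ 13; y = λ·(4 - 13) - 34 ≡ 16. → (13, 16)
3Q: (13, 16) + (4, 34). λ = (34 - 16)/(4 - 13) ≡ 18/38 mod 47. 38⁻¹ ≡ 26 (mod 47), so λ ≡ 45.
  x = λ² - 13 - 4 = 2025 - 17 ≡ 34; y = λ·(13 - 34) - 16 ≡ 26. → (34, 26)
4Q: (34, 26) + (4, 34). λ = (34 - 26)/(4 - 34) ≡ 8/17 mod 47. 17⁻¹ ≡ 36 (mod 47), so λ ≡ 6.
  x = λ² - 34 - 4 = 36 - 38 ≡ 45; y = λ·(34 - 45) - 26 ≡ 2. → (45, 2)
5Q: (45, 2) + (4, 34). λ = (34 - 2)/(4 - 45) ≡ 32/6 mod 47. 6⁻¹ ≡ 8 (mod 47), so λ ≡ 21.
  x = λ² - 45 - 4 = 441 - 49 ≡ 16; y = λ·(45 - 16) - 2 ≡ 43. → (16, 43)
6Q: (16, 43) + (4, 34). λ = (34 - 43)/(4 - 16) ≡ 38/35 mod 47. 35⁻¹ ≡ 43 (mod 47) since 35·43 = 1505 ≡ 1, so λ ≡ 36.
  x = λ² - 16 - 4 = 1296 - 20 ≡ 7; y = λ·(16 - 7) - 43 ≡ 46. → (7, 46)
7Q: (7, 46) + (4, 34). λ = (34 - 46)/(4 - 7) ≡ 35/44 mod 47. 44⁻¹ ≡ 31 (mod 47), so λ ≡ 4.
  x = λ² - 7 - 4 = 16 - 11 ≡ 5; y = λ·(7 - 5) - 46 ≡ 9. → (5, 9)
8Q: (5, 9) + (4, 34). λ = (34 - 9)/(4 - 5) ≡ 25/46 mod 47. 46⁻¹ ≡ 46 (mod 47), so λ ≡ 22.
  x = λ² - 5 - 4 = 484 - 9 ≡ 5; y = λ·(5 - 5) - 9 ≡ 38. → (5, 38)
9Q: (5, 38) + (4, 34). λ = (34 - 38)/(4 - 5) ≡ 43/46 mod 47. 46⁻¹ ≡ 46 (mod 47), so λ ≡ 4.
  x = λ² - 5 - 4 = 16 - 9 ≡ 7; y = λ·(5 - 7) - 38 ≡ 1. → (7, 1)

(7, 1)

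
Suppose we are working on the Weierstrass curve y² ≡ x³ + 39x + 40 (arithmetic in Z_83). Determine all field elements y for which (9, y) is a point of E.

37, 46

x³ + 39x + 40 = 1120 ≡ 41 (mod 83).
Square roots of 41 mod 83: 37 and 46 (since 37² = 1369 ≡ 41).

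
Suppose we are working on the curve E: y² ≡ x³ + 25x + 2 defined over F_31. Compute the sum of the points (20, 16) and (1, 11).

(19, 12)

(20, 16) + (1, 11). λ = (11 - 16)/(1 - 20) ≡ 26/12 mod 31. 12⁻¹ ≡ 13 (mod 31), so λ ≡ 28.
  x = λ² - 20 - 1 = 784 - 21 ≡ 19; y = λ·(20 - 19) - 16 ≡ 12. → (19, 12)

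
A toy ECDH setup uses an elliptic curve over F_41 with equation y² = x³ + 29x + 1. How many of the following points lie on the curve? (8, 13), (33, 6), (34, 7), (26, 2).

(8, 13): 13² ≡ 5, rhs ≡ 7 → off.
(33, 6): 6² ≡ 36, rhs ≡ 36 → on.
(34, 7): 7² ≡ 8, rhs ≡ 29 → off.
(26, 2): 2² ≡ 4, rhs ≡ 4 → on.

2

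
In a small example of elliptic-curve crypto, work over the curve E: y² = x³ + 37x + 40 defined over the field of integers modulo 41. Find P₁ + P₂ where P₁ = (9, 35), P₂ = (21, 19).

(9, 35) + (21, 19). λ = (19 - 35)/(21 - 9) ≡ 25/12 mod 41. 12⁻¹ ≡ 24 (mod 41), so λ ≡ 26.
  x = λ² - 9 - 21 = 676 - 30 ≡ 31; y = λ·(9 - 31) - 35 ≡ 8. → (31, 8)

(31, 8)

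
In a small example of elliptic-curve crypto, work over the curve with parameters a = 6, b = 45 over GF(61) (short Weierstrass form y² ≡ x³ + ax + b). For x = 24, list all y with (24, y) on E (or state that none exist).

none

x³ + 6x + 45 = 14013 ≡ 44 (mod 61).
44 is a non-residue mod 61; no y exists.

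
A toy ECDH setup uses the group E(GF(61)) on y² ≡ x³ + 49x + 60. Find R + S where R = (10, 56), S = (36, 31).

(18, 8)

(10, 56) + (36, 31). λ = (31 - 56)/(36 - 10) ≡ 36/26 mod 61. 26⁻¹ ≡ 54 (mod 61) since 26·54 = 1404 ≡ 1, so λ ≡ 53.
  x = λ² - 10 - 36 = 2809 - 46 ≡ 18; y = λ·(10 - 18) - 56 ≡ 8. → (18, 8)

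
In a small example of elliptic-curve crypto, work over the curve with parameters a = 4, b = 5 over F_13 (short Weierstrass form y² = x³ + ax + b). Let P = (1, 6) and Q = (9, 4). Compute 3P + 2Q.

(1, 6)

First 3P:
Repeated addition: build up to 3P.
2P: tangent at (1, 6): λ = (3·1² + 4)/(2·6) ≡ 7/12. 12⁻¹ ≡ 12 (mod 13), so λ ≡ 7·12 ≡ 6.
  x = λ² - 1 - 1 = 36 - 2 ≡ 8; y = λ·(1 - 8) - 6 ≡ 4. → (8, 4)
3P: (8, 4) + (1, 6). λ = (6 - 4)/(1 - 8) ≡ 2/6 mod 13. 6⁻¹ ≡ 11 (mod 13), so λ ≡ 9.
  x = λ² - 8 - 1 = 81 - 9 ≡ 7; y = λ·(8 - 7) - 4 ≡ 5. → (7, 5)
3P = (7, 5).
Next 2Q:
Repeated addition: build up to 2Q.
2Q: tangent at (9, 4): λ = (3·9² + 4)/(2·4) ≡ 0/8. 8⁻¹ ≡ 5 (mod 13), so λ ≡ 0·5 ≡ 0.
  x = λ² - 9 - 9 = 0 - 18 ≡ 8; y = λ·(9 - 8) - 4 ≡ 9. → (8, 9)
2Q = (8, 9).
Finally 3P + 2Q:
(7, 5) + (8, 9). λ = (9 - 5)/(8 - 7) ≡ 4/1 mod 13. 1⁻¹ ≡ 1 (mod 13), so λ ≡ 4.
  x = λ² - 7 - 8 = 16 - 15 ≡ 1; y = λ·(7 - 1) - 5 ≡ 6. → (1, 6)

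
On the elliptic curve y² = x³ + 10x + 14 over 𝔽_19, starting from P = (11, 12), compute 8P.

O

Repeated addition: build up to 8P.
2P: tangent at (11, 12): λ = (3·11² + 10)/(2·12) ≡ 12/5. 5⁻¹ ≡ 4 (mod 19), so λ ≡ 12·4 ≡ 10.
  x = λ² - 11 - 11 = 100 - 22 ≡ 2; y = λ·(11 - 2) - 12 ≡ 2. → (2, 2)
3P: (2, 2) + (11, 12). λ = (12 - 2)/(11 - 2) ≡ 10/9 mod 19. 9⁻¹ ≡ 17 (mod 19), so λ ≡ 18.
  x = λ² - 2 - 11 = 324 - 13 ≡ 7; y = λ·(2 - 7) - 2 ≡ 3. → (7, 3)
4P: (7, 3) + (11, 12). λ = (12 - 3)/(11 - 7) ≡ 9/4 mod 19. 4⁻¹ ≡ 5 (mod 19) since 4·5 = 20 ≡ 1, so λ ≡ 7.
  x = λ² - 7 - 11 = 49 - 18 ≡ 12; y = λ·(7 - 12) - 3 ≡ 0. → (12, 0)
5P: (12, 0) + (11, 12). λ = (12 - 0)/(11 - 12) ≡ 12/18 mod 19. 18⁻¹ ≡ 18 (mod 19), so λ ≡ 7.
  x = λ² - 12 - 11 = 49 - 23 ≡ 7; y = λ·(12 - 7) - 0 ≡ 16. → (7, 16)
6P: (7, 16) + (11, 12). λ = (12 - 16)/(11 - 7) ≡ 15/4 mod 19. 4⁻¹ ≡ 5 (mod 19), so λ ≡ 18.
  x = λ² - 7 - 11 = 324 - 18 ≡ 2; y = λ·(7 - 2) - 16 ≡ 17. → (2, 17)
7P: (2, 17) + (11, 12). λ = (12 - 17)/(11 - 2) ≡ 14/9 mod 19. 9⁻¹ ≡ 17 (mod 19), so λ ≡ 10.
  x = λ² - 2 - 11 = 100 - 13 ≡ 11; y = λ·(2 - 11) - 17 ≡ 7. → (11, 7)
8P: (11, 7) + (11, 12): same x and y₁ ≡ -y₂, so the sum is O.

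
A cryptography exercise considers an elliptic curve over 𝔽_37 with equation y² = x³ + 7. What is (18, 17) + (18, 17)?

(8, 36)

tangent at (18, 17): λ = (3·18² + 0)/(2·17) ≡ 10/34. 34⁻¹ ≡ 12 (mod 37), so λ ≡ 10·12 ≡ 9.
  x = λ² - 18 - 18 = 81 - 36 ≡ 8; y = λ·(18 - 8) - 17 ≡ 36. → (8, 36)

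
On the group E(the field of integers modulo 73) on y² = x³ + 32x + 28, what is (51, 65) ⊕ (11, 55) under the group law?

(43, 10)

(51, 65) + (11, 55). λ = (55 - 65)/(11 - 51) ≡ 63/33 mod 73. 33⁻¹ ≡ 31 (mod 73), so λ ≡ 55.
  x = λ² - 51 - 11 = 3025 - 62 ≡ 43; y = λ·(51 - 43) - 65 ≡ 10. → (43, 10)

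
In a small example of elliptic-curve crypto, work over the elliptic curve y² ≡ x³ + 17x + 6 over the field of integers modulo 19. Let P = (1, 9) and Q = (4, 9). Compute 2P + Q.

First 2P:
Repeated addition: build up to 2P.
2P: tangent at (1, 9): λ = (3·1² + 17)/(2·9) ≡ 1/18. 18⁻¹ ≡ 18 (mod 19), so λ ≡ 1·18 ≡ 18.
  x = λ² - 1 - 1 = 324 - 2 ≡ 18; y = λ·(1 - 18) - 9 ≡ 8. → (18, 8)
2P = (18, 8).
Finally 2P + Q:
(18, 8) + (4, 9). λ = (9 - 8)/(4 - 18) ≡ 1/5 mod 19. 5⁻¹ ≡ 4 (mod 19), so λ ≡ 4.
  x = λ² - 18 - 4 = 16 - 22 ≡ 13; y = λ·(18 - 13) - 8 ≡ 12. → (13, 12)

(13, 12)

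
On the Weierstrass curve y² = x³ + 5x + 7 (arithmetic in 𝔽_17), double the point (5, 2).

tangent at (5, 2): λ = (3·5² + 5)/(2·2) ≡ 12/4. 4⁻¹ ≡ 13 (mod 17), so λ ≡ 12·13 ≡ 3.
  x = λ² - 5 - 5 = 9 - 10 ≡ 16; y = λ·(5 - 16) - 2 ≡ 16. → (16, 16)

(16, 16)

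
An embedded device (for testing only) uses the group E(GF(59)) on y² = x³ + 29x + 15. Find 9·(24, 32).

(52, 0)

Write P = (24, 32).
Double-and-add on 9 = (1001)₂. Start with P = (24, 32) for the leading 1-bit.
double: tangent at (24, 32): λ = (3·24² + 29)/(2·32) ≡ 46/5. 5⁻¹ ≡ 12 (mod 59) since 5·12 = 60 ≡ 1, so λ ≡ 46·12 ≡ 21.
  x = λ² - 24 - 24 = 441 - 48 ≡ 39; y = λ·(24 - 39) - 32 ≡ 7. → (39, 7)
double: tangent at (39, 7): λ = (3·39² + 29)/(2·7) ≡ 49/14. 14⁻¹ ≡ 38 (mod 59), so λ ≡ 49·38 ≡ 33.
  x = λ² - 39 - 39 = 1089 - 78 ≡ 8; y = λ·(39 - 8) - 7 ≡ 13. → (8, 13)
double: tangent at (8, 13): λ = (3·8² + 29)/(2·13) ≡ 44/26. 26⁻¹ ≡ 25 (mod 59) since 26·25 = 650 ≡ 1, so λ ≡ 44·25 ≡ 38.
  x = λ² - 8 - 8 = 1444 - 16 ≡ 12; y = λ·(8 - 12) - 13 ≡ 12. → (12, 12)
add P: (12, 12) + (24, 32). λ = (32 - 12)/(24 - 12) ≡ 20/12 mod 59. 12⁻¹ ≡ 5 (mod 59), so λ ≡ 41.
  x = λ² - 12 - 24 = 1681 - 36 ≡ 52; y = λ·(12 - 52) - 12 ≡ 0. → (52, 0)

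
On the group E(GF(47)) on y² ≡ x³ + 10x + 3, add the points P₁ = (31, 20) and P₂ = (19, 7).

(31, 20) + (19, 7). λ = (7 - 20)/(19 - 31) ≡ 34/35 mod 47. 35⁻¹ ≡ 43 (mod 47), so λ ≡ 5.
  x = λ² - 31 - 19 = 25 - 50 ≡ 22; y = λ·(31 - 22) - 20 ≡ 25. → (22, 25)

(22, 25)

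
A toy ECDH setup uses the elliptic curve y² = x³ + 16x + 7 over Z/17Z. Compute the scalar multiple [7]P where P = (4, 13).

Repeated addition: build up to 7P.
2P: tangent at (4, 13): λ = (3·4² + 16)/(2·13) ≡ 13/9. 9⁻¹ ≡ 2 (mod 17), so λ ≡ 13·2 ≡ 9.
  x = λ² - 4 - 4 = 81 - 8 ≡ 5; y = λ·(4 - 5) - 13 ≡ 12. → (5, 12)
3P: (5, 12) + (4, 13). λ = (13 - 12)/(4 - 5) ≡ 1/16 mod 17. 16⁻¹ ≡ 16 (mod 17), so λ ≡ 16.
  x = λ² - 5 - 4 = 256 - 9 ≡ 9; y = λ·(5 - 9) - 12 ≡ 9. → (9, 9)
4P: (9, 9) + (4, 13). λ = (13 - 9)/(4 - 9) ≡ 4/12 mod 17. 12⁻¹ ≡ 10 (mod 17) since 12·10 = 120 ≡ 1, so λ ≡ 6.
  x = λ² - 9 - 4 = 36 - 13 ≡ 6; y = λ·(9 - 6) - 9 ≡ 9. → (6, 9)
5P: (6, 9) + (4, 13). λ = (13 - 9)/(4 - 6) ≡ 4/15 mod 17. 15⁻¹ ≡ 8 (mod 17), so λ ≡ 15.
  x = λ² - 6 - 4 = 225 - 10 ≡ 11; y = λ·(6 - 11) - 9 ≡ 1. → (11, 1)
6P: (11, 1) + (4, 13). λ = (13 - 1)/(4 - 11) ≡ 12/10 mod 17. 10⁻¹ ≡ 12 (mod 17), so λ ≡ 8.
  x = λ² - 11 - 4 = 64 - 15 ≡ 15; y = λ·(11 - 15) - 1 ≡ 1. → (15, 1)
7P: (15, 1) + (4, 13). λ = (13 - 1)/(4 - 15) ≡ 12/6 mod 17. 6⁻¹ ≡ 3 (mod 17) since 6·3 = 18 ≡ 1, so λ ≡ 2.
  x = λ² - 15 - 4 = 4 - 19 ≡ 2; y = λ·(15 - 2) - 1 ≡ 8. → (2, 8)

(2, 8)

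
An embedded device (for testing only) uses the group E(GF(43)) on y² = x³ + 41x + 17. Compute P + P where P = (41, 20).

(39, 2)

tangent at (41, 20): λ = (3·41² + 41)/(2·20) ≡ 10/40. 40⁻¹ ≡ 14 (mod 43), so λ ≡ 10·14 ≡ 11.
  x = λ² - 41 - 41 = 121 - 82 ≡ 39; y = λ·(41 - 39) - 20 ≡ 2. → (39, 2)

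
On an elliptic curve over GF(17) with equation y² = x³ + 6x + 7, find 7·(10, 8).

Write Q = (10, 8).
Repeated addition: build up to 7Q.
2Q: tangent at (10, 8): λ = (3·10² + 6)/(2·8) ≡ 0/16. 16⁻¹ ≡ 16 (mod 17) since 16·16 = 256 ≡ 1, so λ ≡ 0·16 ≡ 0.
  x = λ² - 10 - 10 = 0 - 20 ≡ 14; y = λ·(10 - 14) - 8 ≡ 9. → (14, 9)
3Q: (14, 9) + (10, 8). λ = (8 - 9)/(10 - 14) ≡ 16/13 mod 17. 13⁻¹ ≡ 4 (mod 17), so λ ≡ 13.
  x = λ² - 14 - 10 = 169 - 24 ≡ 9; y = λ·(14 - 9) - 9 ≡ 5. → (9, 5)
4Q: (9, 5) + (10, 8). λ = (8 - 5)/(10 - 9) ≡ 3/1 mod 17. 1⁻¹ ≡ 1 (mod 17), so λ ≡ 3.
  x = λ² - 9 - 10 = 9 - 19 ≡ 7; y = λ·(9 - 7) - 5 ≡ 1. → (7, 1)
5Q: (7, 1) + (10, 8). λ = (8 - 1)/(10 - 7) ≡ 7/3 mod 17. 3⁻¹ ≡ 6 (mod 17) since 3·6 = 18 ≡ 1, so λ ≡ 8.
  x = λ² - 7 - 10 = 64 - 17 ≡ 13; y = λ·(7 - 13) - 1 ≡ 2. → (13, 2)
6Q: (13, 2) + (10, 8). λ = (8 - 2)/(10 - 13) ≡ 6/14 mod 17. 14⁻¹ ≡ 11 (mod 17), so λ ≡ 15.
  x = λ² - 13 - 10 = 225 - 23 ≡ 15; y = λ·(13 - 15) - 2 ≡ 2. → (15, 2)
7Q: (15, 2) + (10, 8). λ = (8 - 2)/(10 - 15) ≡ 6/12 mod 17. 12⁻¹ ≡ 10 (mod 17) since 12·10 = 120 ≡ 1, so λ ≡ 9.
  x = λ² - 15 - 10 = 81 - 25 ≡ 5; y = λ·(15 - 5) - 2 ≡ 3. → (5, 3)

(5, 3)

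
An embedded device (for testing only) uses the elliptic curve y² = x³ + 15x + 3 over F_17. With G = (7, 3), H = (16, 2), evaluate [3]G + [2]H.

(13, 7)

First 3G:
Repeated addition: build up to 3G.
2G: tangent at (7, 3): λ = (3·7² + 15)/(2·3) ≡ 9/6. 6⁻¹ ≡ 3 (mod 17), so λ ≡ 9·3 ≡ 10.
  x = λ² - 7 - 7 = 100 - 14 ≡ 1; y = λ·(7 - 1) - 3 ≡ 6. → (1, 6)
3G: (1, 6) + (7, 3). λ = (3 - 6)/(7 - 1) ≡ 14/6 mod 17. 6⁻¹ ≡ 3 (mod 17) since 6·3 = 18 ≡ 1, so λ ≡ 8.
  x = λ² - 1 - 7 = 64 - 8 ≡ 5; y = λ·(1 - 5) - 6 ≡ 13. → (5, 13)
3G = (5, 13).
Next 2H:
Repeated addition: build up to 2H.
2H: tangent at (16, 2): λ = (3·16² + 15)/(2·2) ≡ 1/4. 4⁻¹ ≡ 13 (mod 17), so λ ≡ 1·13 ≡ 13.
  x = λ² - 16 - 16 = 169 - 32 ≡ 1; y = λ·(16 - 1) - 2 ≡ 6. → (1, 6)
2H = (1, 6).
Finally 3G + 2H:
(5, 13) + (1, 6). λ = (6 - 13)/(1 - 5) ≡ 10/13 mod 17. 13⁻¹ ≡ 4 (mod 17) since 13·4 = 52 ≡ 1, so λ ≡ 6.
  x = λ² - 5 - 1 = 36 - 6 ≡ 13; y = λ·(5 - 13) - 13 ≡ 7. → (13, 7)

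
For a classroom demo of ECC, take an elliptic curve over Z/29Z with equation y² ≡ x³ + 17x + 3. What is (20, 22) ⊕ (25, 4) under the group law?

(19, 15)

(20, 22) + (25, 4). λ = (4 - 22)/(25 - 20) ≡ 11/5 mod 29. 5⁻¹ ≡ 6 (mod 29) since 5·6 = 30 ≡ 1, so λ ≡ 8.
  x = λ² - 20 - 25 = 64 - 45 ≡ 19; y = λ·(20 - 19) - 22 ≡ 15. → (19, 15)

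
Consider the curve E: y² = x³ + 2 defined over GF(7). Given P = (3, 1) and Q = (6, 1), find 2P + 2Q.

(5, 1)

First 2P:
Repeated addition: build up to 2P.
2P: tangent at (3, 1): λ = (3·3² + 0)/(2·1) ≡ 6/2. 2⁻¹ ≡ 4 (mod 7), so λ ≡ 6·4 ≡ 3.
  x = λ² - 3 - 3 = 9 - 6 ≡ 3; y = λ·(3 - 3) - 1 ≡ 6. → (3, 6)
2P = (3, 6).
Next 2Q:
Repeated addition: build up to 2Q.
2Q: tangent at (6, 1): λ = (3·6² + 0)/(2·1) ≡ 3/2. 2⁻¹ ≡ 4 (mod 7) since 2·4 = 8 ≡ 1, so λ ≡ 3·4 ≡ 5.
  x = λ² - 6 - 6 = 25 - 12 ≡ 6; y = λ·(6 - 6) - 1 ≡ 6. → (6, 6)
2Q = (6, 6).
Finally 2P + 2Q:
(3, 6) + (6, 6). λ = (6 - 6)/(6 - 3) ≡ 0/3 mod 7. 3⁻¹ ≡ 5 (mod 7), so λ ≡ 0.
  x = λ² - 3 - 6 = 0 - 9 ≡ 5; y = λ·(3 - 5) - 6 ≡ 1. → (5, 1)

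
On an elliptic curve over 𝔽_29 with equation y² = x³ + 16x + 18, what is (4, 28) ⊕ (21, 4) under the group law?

(4, 28) + (21, 4). λ = (4 - 28)/(21 - 4) ≡ 5/17 mod 29. 17⁻¹ ≡ 12 (mod 29) since 17·12 = 204 ≡ 1, so λ ≡ 2.
  x = λ² - 4 - 21 = 4 - 25 ≡ 8; y = λ·(4 - 8) - 28 ≡ 22. → (8, 22)

(8, 22)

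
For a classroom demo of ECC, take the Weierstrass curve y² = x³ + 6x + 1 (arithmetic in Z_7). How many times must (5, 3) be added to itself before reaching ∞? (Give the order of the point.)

12

2P: tangent at (5, 3): λ = (3·5² + 6)/(2·3) ≡ 4/6. 6⁻¹ ≡ 6 (mod 7) since 6·6 = 36 ≡ 1, so λ ≡ 4·6 ≡ 3.
  x = λ² - 5 - 5 = 9 - 10 ≡ 6; y = λ·(5 - 6) - 3 ≡ 1. → (6, 1)
3P: (6, 1) + (5, 3). λ = (3 - 1)/(5 - 6) ≡ 2/6 mod 7. 6⁻¹ ≡ 6 (mod 7) since 6·6 = 36 ≡ 1, so λ ≡ 5.
  x = λ² - 6 - 5 = 25 - 11 ≡ 0; y = λ·(6 - 0) - 1 ≡ 1. → (0, 1)
4P: (0, 1) + (5, 3). λ = (3 - 1)/(5 - 0) ≡ 2/5 mod 7. 5⁻¹ ≡ 3 (mod 7), so λ ≡ 6.
  x = λ² - 0 - 5 = 36 - 5 ≡ 3; y = λ·(0 - 3) - 1 ≡ 2. → (3, 2)
5P: (3, 2) + (5, 3). λ = (3 - 2)/(5 - 3) ≡ 1/2 mod 7. 2⁻¹ ≡ 4 (mod 7) since 2·4 = 8 ≡ 1, so λ ≡ 4.
  x = λ² - 3 - 5 = 16 - 8 ≡ 1; y = λ·(3 - 1) - 2 ≡ 6. → (1, 6)
6P: (1, 6) + (5, 3). λ = (3 - 6)/(5 - 1) ≡ 4/4 mod 7. 4⁻¹ ≡ 2 (mod 7), so λ ≡ 1.
  x = λ² - 1 - 5 = 1 - 6 ≡ 2; y = λ·(1 - 2) - 6 ≡ 0. → (2, 0)
7P: (2, 0) + (5, 3). λ = (3 - 0)/(5 - 2) ≡ 3/3 mod 7. 3⁻¹ ≡ 5 (mod 7) since 3·5 = 15 ≡ 1, so λ ≡ 1.
  x = λ² - 2 - 5 = 1 - 7 ≡ 1; y = λ·(2 - 1) - 0 ≡ 1. → (1, 1)
8P: (1, 1) + (5, 3). λ = (3 - 1)/(5 - 1) ≡ 2/4 mod 7. 4⁻¹ ≡ 2 (mod 7) since 4·2 = 8 ≡ 1, so λ ≡ 4.
  x = λ² - 1 - 5 = 16 - 6 ≡ 3; y = λ·(1 - 3) - 1 ≡ 5. → (3, 5)
9P: (3, 5) + (5, 3). λ = (3 - 5)/(5 - 3) ≡ 5/2 mod 7. 2⁻¹ ≡ 4 (mod 7), so λ ≡ 6.
  x = λ² - 3 - 5 = 36 - 8 ≡ 0; y = λ·(3 - 0) - 5 ≡ 6. → (0, 6)
10P: (0, 6) + (5, 3). λ = (3 - 6)/(5 - 0) ≡ 4/5 mod 7. 5⁻¹ ≡ 3 (mod 7), so λ ≡ 5.
  x = λ² - 0 - 5 = 25 - 5 ≡ 6; y = λ·(0 - 6) - 6 ≡ 6. → (6, 6)
11P: (6, 6) + (5, 3). λ = (3 - 6)/(5 - 6) ≡ 4/6 mod 7. 6⁻¹ ≡ 6 (mod 7), so λ ≡ 3.
  x = λ² - 6 - 5 = 9 - 11 ≡ 5; y = λ·(6 - 5) - 6 ≡ 4. → (5, 4)
12P: (5, 4) + (5, 3): same x and y₁ ≡ -y₂, so the sum is ∞.
12P = ∞, so the order is 12.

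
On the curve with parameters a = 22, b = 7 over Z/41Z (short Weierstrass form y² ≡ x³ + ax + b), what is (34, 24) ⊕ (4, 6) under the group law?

(5, 18)

(34, 24) + (4, 6). λ = (6 - 24)/(4 - 34) ≡ 23/11 mod 41. 11⁻¹ ≡ 15 (mod 41) since 11·15 = 165 ≡ 1, so λ ≡ 17.
  x = λ² - 34 - 4 = 289 - 38 ≡ 5; y = λ·(34 - 5) - 24 ≡ 18. → (5, 18)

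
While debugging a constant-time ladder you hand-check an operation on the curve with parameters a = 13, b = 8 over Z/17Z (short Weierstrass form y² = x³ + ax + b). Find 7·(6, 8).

O

Write G = (6, 8).
Double-and-add on 7 = (111)₂. Start with G = (6, 8) for the leading 1-bit.
double: tangent at (6, 8): λ = (3·6² + 13)/(2·8) ≡ 2/16. 16⁻¹ ≡ 16 (mod 17), so λ ≡ 2·16 ≡ 15.
  x = λ² - 6 - 6 = 225 - 12 ≡ 9; y = λ·(6 - 9) - 8 ≡ 15. → (9, 15)
add G: (9, 15) + (6, 8). λ = (8 - 15)/(6 - 9) ≡ 10/14 mod 17. 14⁻¹ ≡ 11 (mod 17), so λ ≡ 8.
  x = λ² - 9 - 6 = 64 - 15 ≡ 15; y = λ·(9 - 15) - 15 ≡ 5. → (15, 5)
double: tangent at (15, 5): λ = (3·15² + 13)/(2·5) ≡ 8/10. 10⁻¹ ≡ 12 (mod 17), so λ ≡ 8·12 ≡ 11.
  x = λ² - 15 - 15 = 121 - 30 ≡ 6; y = λ·(15 - 6) - 5 ≡ 9. → (6, 9)
add G: (6, 9) + (6, 8): same x and y₁ ≡ -y₂, so the sum is O.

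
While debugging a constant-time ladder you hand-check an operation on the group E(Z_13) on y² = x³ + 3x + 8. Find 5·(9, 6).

Write Q = (9, 6).
Repeated addition: build up to 5Q.
2Q: tangent at (9, 6): λ = (3·9² + 3)/(2·6) ≡ 12/12. 12⁻¹ ≡ 12 (mod 13) since 12·12 = 144 ≡ 1, so λ ≡ 12·12 ≡ 1.
  x = λ² - 9 - 9 = 1 - 18 ≡ 9; y = λ·(9 - 9) - 6 ≡ 7. → (9, 7)
3Q: (9, 7) + (9, 6): same x and y₁ ≡ -y₂, so the sum is the point at infinity.
4Q: the point at infinity + (9, 6) = (9, 6) (identity).
5Q: tangent at (9, 6): λ = (3·9² + 3)/(2·6) ≡ 12/12. 12⁻¹ ≡ 12 (mod 13), so λ ≡ 12·12 ≡ 1.
  x = λ² - 9 - 9 = 1 - 18 ≡ 9; y = λ·(9 - 9) - 6 ≡ 7. → (9, 7)

(9, 7)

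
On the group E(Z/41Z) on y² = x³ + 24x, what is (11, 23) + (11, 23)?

tangent at (11, 23): λ = (3·11² + 24)/(2·23) ≡ 18/5. 5⁻¹ ≡ 33 (mod 41), so λ ≡ 18·33 ≡ 20.
  x = λ² - 11 - 11 = 400 - 22 ≡ 9; y = λ·(11 - 9) - 23 ≡ 17. → (9, 17)

(9, 17)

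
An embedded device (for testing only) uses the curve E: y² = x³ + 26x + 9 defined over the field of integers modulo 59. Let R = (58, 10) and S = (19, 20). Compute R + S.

(56, 50)

(58, 10) + (19, 20). λ = (20 - 10)/(19 - 58) ≡ 10/20 mod 59. 20⁻¹ ≡ 3 (mod 59), so λ ≡ 30.
  x = λ² - 58 - 19 = 900 - 77 ≡ 56; y = λ·(58 - 56) - 10 ≡ 50. → (56, 50)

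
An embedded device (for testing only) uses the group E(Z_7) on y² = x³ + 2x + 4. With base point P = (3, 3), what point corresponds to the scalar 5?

Repeated addition: build up to 5P.
2P: tangent at (3, 3): λ = (3·3² + 2)/(2·3) ≡ 1/6. 6⁻¹ ≡ 6 (mod 7), so λ ≡ 1·6 ≡ 6.
  x = λ² - 3 - 3 = 36 - 6 ≡ 2; y = λ·(3 - 2) - 3 ≡ 3. → (2, 3)
3P: (2, 3) + (3, 3). λ = (3 - 3)/(3 - 2) ≡ 0/1 mod 7. 1⁻¹ ≡ 1 (mod 7), so λ ≡ 0.
  x = λ² - 2 - 3 = 0 - 5 ≡ 2; y = λ·(2 - 2) - 3 ≡ 4. → (2, 4)
4P: (2, 4) + (3, 3). λ = (3 - 4)/(3 - 2) ≡ 6/1 mod 7. 1⁻¹ ≡ 1 (mod 7) since 1·1 = 1 ≡ 1, so λ ≡ 6.
  x = λ² - 2 - 3 = 36 - 5 ≡ 3; y = λ·(2 - 3) - 4 ≡ 4. → (3, 4)
5P: (3, 4) + (3, 3): same x and y₁ ≡ -y₂, so the sum is O.

O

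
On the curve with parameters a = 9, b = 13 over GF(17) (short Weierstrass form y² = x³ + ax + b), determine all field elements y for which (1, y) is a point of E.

x³ + 9x + 13 = 23 ≡ 6 (mod 17).
6 is a non-residue mod 17; no y exists.

none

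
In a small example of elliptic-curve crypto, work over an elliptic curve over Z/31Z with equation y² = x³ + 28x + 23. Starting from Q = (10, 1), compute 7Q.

(11, 9)

Repeated addition: build up to 7Q.
2Q: tangent at (10, 1): λ = (3·10² + 28)/(2·1) ≡ 18/2. 2⁻¹ ≡ 16 (mod 31) since 2·16 = 32 ≡ 1, so λ ≡ 18·16 ≡ 9.
  x = λ² - 10 - 10 = 81 - 20 ≡ 30; y = λ·(10 - 30) - 1 ≡ 5. → (30, 5)
3Q: (30, 5) + (10, 1). λ = (1 - 5)/(10 - 30) ≡ 27/11 mod 31. 11⁻¹ ≡ 17 (mod 31), so λ ≡ 25.
  x = λ² - 30 - 10 = 625 - 40 ≡ 27; y = λ·(30 - 27) - 5 ≡ 8. → (27, 8)
4Q: (27, 8) + (10, 1). λ = (1 - 8)/(10 - 27) ≡ 24/14 mod 31. 14⁻¹ ≡ 20 (mod 31), so λ ≡ 15.
  x = λ² - 27 - 10 = 225 - 37 ≡ 2; y = λ·(27 - 2) - 8 ≡ 26. → (2, 26)
5Q: (2, 26) + (10, 1). λ = (1 - 26)/(10 - 2) ≡ 6/8 mod 31. 8⁻¹ ≡ 4 (mod 31), so λ ≡ 24.
  x = λ² - 2 - 10 = 576 - 12 ≡ 6; y = λ·(2 - 6) - 26 ≡ 2. → (6, 2)
6Q: (6, 2) + (10, 1). λ = (1 - 2)/(10 - 6) ≡ 30/4 mod 31. 4⁻¹ ≡ 8 (mod 31) since 4·8 = 32 ≡ 1, so λ ≡ 23.
  x = λ² - 6 - 10 = 529 - 16 ≡ 17; y = λ·(6 - 17) - 2 ≡ 24. → (17, 24)
7Q: (17, 24) + (10, 1). λ = (1 - 24)/(10 - 17) ≡ 8/24 mod 31. 24⁻¹ ≡ 22 (mod 31), so λ ≡ 21.
  x = λ² - 17 - 10 = 441 - 27 ≡ 11; y = λ·(17 - 11) - 24 ≡ 9. → (11, 9)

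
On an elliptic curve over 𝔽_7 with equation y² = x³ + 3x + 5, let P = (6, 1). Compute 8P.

(6, 1)

Double-and-add on 8 = (1000)₂. Start with P = (6, 1) for the leading 1-bit.
double: tangent at (6, 1): λ = (3·6² + 3)/(2·1) ≡ 6/2. 2⁻¹ ≡ 4 (mod 7), so λ ≡ 6·4 ≡ 3.
  x = λ² - 6 - 6 = 9 - 12 ≡ 4; y = λ·(6 - 4) - 1 ≡ 5. → (4, 5)
double: tangent at (4, 5): λ = (3·4² + 3)/(2·5) ≡ 2/3. 3⁻¹ ≡ 5 (mod 7) since 3·5 = 15 ≡ 1, so λ ≡ 2·5 ≡ 3.
  x = λ² - 4 - 4 = 9 - 8 ≡ 1; y = λ·(4 - 1) - 5 ≡ 4. → (1, 4)
double: tangent at (1, 4): λ = (3·1² + 3)/(2·4) ≡ 6/1. 1⁻¹ ≡ 1 (mod 7), so λ ≡ 6·1 ≡ 6.
  x = λ² - 1 - 1 = 36 - 2 ≡ 6; y = λ·(1 - 6) - 4 ≡ 1. → (6, 1)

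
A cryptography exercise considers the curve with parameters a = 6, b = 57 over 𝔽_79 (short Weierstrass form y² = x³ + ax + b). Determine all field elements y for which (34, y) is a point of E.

x³ + 6x + 57 = 39565 ≡ 65 (mod 79).
Square roots of 65 mod 79: 12 and 67 (since 12² = 144 ≡ 65).

12, 67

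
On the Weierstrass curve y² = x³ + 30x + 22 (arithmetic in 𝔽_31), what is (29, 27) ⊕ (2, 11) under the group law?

(29, 27) + (2, 11). λ = (11 - 27)/(2 - 29) ≡ 15/4 mod 31. 4⁻¹ ≡ 8 (mod 31), so λ ≡ 27.
  x = λ² - 29 - 2 = 729 - 31 ≡ 16; y = λ·(29 - 16) - 27 ≡ 14. → (16, 14)

(16, 14)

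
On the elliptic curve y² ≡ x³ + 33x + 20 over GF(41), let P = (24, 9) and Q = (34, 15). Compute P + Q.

(26, 39)

(24, 9) + (34, 15). λ = (15 - 9)/(34 - 24) ≡ 6/10 mod 41. 10⁻¹ ≡ 37 (mod 41), so λ ≡ 17.
  x = λ² - 24 - 34 = 289 - 58 ≡ 26; y = λ·(24 - 26) - 9 ≡ 39. → (26, 39)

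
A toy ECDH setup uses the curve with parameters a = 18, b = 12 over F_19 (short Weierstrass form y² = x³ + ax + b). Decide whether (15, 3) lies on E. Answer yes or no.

y² = 3² ≡ 9; x³ + 18x + 12 = 3657 ≡ 9 (mod 19). 9 = 9.

yes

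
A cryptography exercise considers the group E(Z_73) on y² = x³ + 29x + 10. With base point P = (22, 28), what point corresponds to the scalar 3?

(35, 10)

Repeated addition: build up to 3P.
2P: tangent at (22, 28): λ = (3·22² + 29)/(2·28) ≡ 21/56. 56⁻¹ ≡ 30 (mod 73), so λ ≡ 21·30 ≡ 46.
  x = λ² - 22 - 22 = 2116 - 44 ≡ 28; y = λ·(22 - 28) - 28 ≡ 61. → (28, 61)
3P: (28, 61) + (22, 28). λ = (28 - 61)/(22 - 28) ≡ 40/67 mod 73. 67⁻¹ ≡ 12 (mod 73) since 67·12 = 804 ≡ 1, so λ ≡ 42.
  x = λ² - 28 - 22 = 1764 - 50 ≡ 35; y = λ·(28 - 35) - 61 ≡ 10. → (35, 10)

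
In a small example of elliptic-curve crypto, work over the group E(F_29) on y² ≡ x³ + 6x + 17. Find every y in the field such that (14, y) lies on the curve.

none

x³ + 6x + 17 = 2845 ≡ 3 (mod 29).
3 is a non-residue mod 29; no y exists.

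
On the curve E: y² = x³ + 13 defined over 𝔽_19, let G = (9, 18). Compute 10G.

Repeated addition: build up to 10G.
2G: tangent at (9, 18): λ = (3·9² + 0)/(2·18) ≡ 15/17. 17⁻¹ ≡ 9 (mod 19), so λ ≡ 15·9 ≡ 2.
  x = λ² - 9 - 9 = 4 - 18 ≡ 5; y = λ·(9 - 5) - 18 ≡ 9. → (5, 9)
3G: (5, 9) + (9, 18). λ = (18 - 9)/(9 - 5) ≡ 9/4 mod 19. 4⁻¹ ≡ 5 (mod 19), so λ ≡ 7.
  x = λ² - 5 - 9 = 49 - 14 ≡ 16; y = λ·(5 - 16) - 9 ≡ 9. → (16, 9)
4G: (16, 9) + (9, 18). λ = (18 - 9)/(9 - 16) ≡ 9/12 mod 19. 12⁻¹ ≡ 8 (mod 19), so λ ≡ 15.
  x = λ² - 16 - 9 = 225 - 25 ≡ 10; y = λ·(16 - 10) - 9 ≡ 5. → (10, 5)
5G: (10, 5) + (9, 18). λ = (18 - 5)/(9 - 10) ≡ 13/18 mod 19. 18⁻¹ ≡ 18 (mod 19) since 18·18 = 324 ≡ 1, so λ ≡ 6.
  x = λ² - 10 - 9 = 36 - 19 ≡ 17; y = λ·(10 - 17) - 5 ≡ 10. → (17, 10)
6G: (17, 10) + (9, 18). λ = (18 - 10)/(9 - 17) ≡ 8/11 mod 19. 11⁻¹ ≡ 7 (mod 19) since 11·7 = 77 ≡ 1, so λ ≡ 18.
  x = λ² - 17 - 9 = 324 - 26 ≡ 13; y = λ·(17 - 13) - 10 ≡ 5. → (13, 5)
7G: (13, 5) + (9, 18). λ = (18 - 5)/(9 - 13) ≡ 13/15 mod 19. 15⁻¹ ≡ 14 (mod 19) since 15·14 = 210 ≡ 1, so λ ≡ 11.
  x = λ² - 13 - 9 = 121 - 22 ≡ 4; y = λ·(13 - 4) - 5 ≡ 18. → (4, 18)
8G: (4, 18) + (9, 18). λ = (18 - 18)/(9 - 4) ≡ 0/5 mod 19. 5⁻¹ ≡ 4 (mod 19), so λ ≡ 0.
  x = λ² - 4 - 9 = 0 - 13 ≡ 6; y = λ·(4 - 6) - 18 ≡ 1. → (6, 1)
9G: (6, 1) + (9, 18). λ = (18 - 1)/(9 - 6) ≡ 17/3 mod 19. 3⁻¹ ≡ 13 (mod 19), so λ ≡ 12.
  x = λ² - 6 - 9 = 144 - 15 ≡ 15; y = λ·(6 - 15) - 1 ≡ 5. → (15, 5)
10G: (15, 5) + (9, 18). λ = (18 - 5)/(9 - 15) ≡ 13/13 mod 19. 13⁻¹ ≡ 3 (mod 19), so λ ≡ 1.
  x = λ² - 15 - 9 = 1 - 24 ≡ 15; y = λ·(15 - 15) - 5 ≡ 14. → (15, 14)

(15, 14)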